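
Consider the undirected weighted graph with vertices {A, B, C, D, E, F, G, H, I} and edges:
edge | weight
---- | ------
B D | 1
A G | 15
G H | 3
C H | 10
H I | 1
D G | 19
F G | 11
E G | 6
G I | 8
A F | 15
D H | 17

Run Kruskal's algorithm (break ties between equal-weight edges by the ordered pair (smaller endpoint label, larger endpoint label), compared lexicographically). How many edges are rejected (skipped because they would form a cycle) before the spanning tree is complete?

Kruskal's algorithm — process edges by increasing weight (ties by edge label):
B D (1): add — endpoints in different components.
H I (1): add — endpoints in different components.
G H (3): add — endpoints in different components.
E G (6): add — endpoints in different components.
G I (8): skip — G and I already connected.
C H (10): add — endpoints in different components.
F G (11): add — endpoints in different components.
A F (15): add — endpoints in different components.
A G (15): skip — A and G already connected.
D H (17): add — endpoints in different components.
Edges rejected before the tree was complete: 2.

2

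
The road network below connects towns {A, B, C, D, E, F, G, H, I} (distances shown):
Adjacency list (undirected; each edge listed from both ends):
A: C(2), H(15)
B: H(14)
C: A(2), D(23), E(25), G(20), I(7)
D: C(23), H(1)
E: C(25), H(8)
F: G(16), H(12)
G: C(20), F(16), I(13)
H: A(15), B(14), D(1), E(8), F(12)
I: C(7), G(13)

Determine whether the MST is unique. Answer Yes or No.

Sort edges by weight, then run Kruskal:
D H (1): add — endpoints in different components.
A C (2): add — endpoints in different components.
C I (7): add — endpoints in different components.
E H (8): add — endpoints in different components.
F H (12): add — endpoints in different components.
G I (13): add — endpoints in different components.
B H (14): add — endpoints in different components.
A H (15): add — endpoints in different components.
Every non-tree edge has weight strictly greater than the heaviest edge on the tree path between its endpoints, so the MST is unique.

Yes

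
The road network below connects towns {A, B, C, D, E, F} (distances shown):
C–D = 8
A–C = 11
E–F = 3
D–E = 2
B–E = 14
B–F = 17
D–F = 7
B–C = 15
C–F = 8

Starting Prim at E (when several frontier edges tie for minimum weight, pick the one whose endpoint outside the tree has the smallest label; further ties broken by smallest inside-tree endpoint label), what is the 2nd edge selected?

Prim's algorithm from E:
Step 1: frontier [D–E 2, E–F 3, B–E 14] → take D–E (2); add D.
Step 2: frontier [D–F 7, C–D 8, E–F 3, B–E 14] → take E–F (3); add F.
Step 3: frontier [C–D 8, B–E 14, C–F 8, B–F 17] → take C–D (8); add C.
Step 4: frontier [A–C 11, B–C 15, B–E 14, B–F 17] → take A–C (11); add A.
Step 5: frontier [B–C 15, B–E 14, B–F 17] → take B–E (14); add B.
The 2nd edge added is E–F.

E-F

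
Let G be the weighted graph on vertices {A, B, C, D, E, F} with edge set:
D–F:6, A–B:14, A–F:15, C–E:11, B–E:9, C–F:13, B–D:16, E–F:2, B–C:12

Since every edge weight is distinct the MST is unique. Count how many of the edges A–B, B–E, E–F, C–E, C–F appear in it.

4

Sort edges by weight, then run Kruskal:
E–F (2): add. Components now {A} {B} {C} {D} {E,F}
D–F (6): add. Components now {A} {B} {C} {D,E,F}
B–E (9): add. Components now {A} {B,D,E,F} {C}
C–E (11): add. Components now {A} {B,C,D,E,F}
B–C (12): skip — B and C already connected.
C–F (13): skip — C and F already connected.
A–B (14): add. Components now {A,B,C,D,E,F}
MST edge set: {E–F, D–F, B–E, C–E, A–B}.
Of the listed edges, {A–B, B–E, E–F, C–E} are in the MST → 4.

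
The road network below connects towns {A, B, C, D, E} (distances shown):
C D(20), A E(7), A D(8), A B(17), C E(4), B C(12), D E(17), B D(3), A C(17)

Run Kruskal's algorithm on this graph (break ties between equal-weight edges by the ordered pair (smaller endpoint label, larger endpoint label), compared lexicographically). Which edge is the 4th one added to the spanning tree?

A-D

Kruskal's algorithm — process edges by increasing weight (ties by edge label):
B D (3): add — endpoints in different components.
C E (4): add — endpoints in different components.
A E (7): add — endpoints in different components.
A D (8): add — endpoints in different components.
The 4th edge added is A D.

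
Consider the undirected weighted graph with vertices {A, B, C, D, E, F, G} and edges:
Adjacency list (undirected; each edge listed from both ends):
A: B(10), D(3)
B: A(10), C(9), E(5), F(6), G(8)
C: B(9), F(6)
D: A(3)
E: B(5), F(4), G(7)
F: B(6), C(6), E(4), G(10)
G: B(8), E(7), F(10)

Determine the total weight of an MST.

Kruskal: consider edges lightest-first.
A—D (3): add — endpoints in different components.
E—F (4): add — endpoints in different components.
B—E (5): add — endpoints in different components.
B—F (6): skip — B and F already connected.
C—F (6): add — endpoints in different components.
E—G (7): add — endpoints in different components.
B—G (8): skip — B and G already connected.
B—C (9): skip — B and C already connected.
A—B (10): add — endpoints in different components.
MST edges: A—D, E—F, B—E, C—F, E—G, A—B; total weight 3+4+5+6+7+10 = 35.

35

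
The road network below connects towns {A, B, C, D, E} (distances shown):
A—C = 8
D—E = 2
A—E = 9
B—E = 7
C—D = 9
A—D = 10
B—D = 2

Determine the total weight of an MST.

Grow the tree from B using Prim:
Step 1: cheapest edge leaving the tree is B—D (2); add D.
Step 2: cheapest edge leaving the tree is D—E (2); add E.
Step 3: cheapest edge leaving the tree is A—E (9); add A.
Step 4: cheapest edge leaving the tree is A—C (8); add C.
MST edges: B—D, D—E, A—E, A—C; total weight 2+2+9+8 = 21.

21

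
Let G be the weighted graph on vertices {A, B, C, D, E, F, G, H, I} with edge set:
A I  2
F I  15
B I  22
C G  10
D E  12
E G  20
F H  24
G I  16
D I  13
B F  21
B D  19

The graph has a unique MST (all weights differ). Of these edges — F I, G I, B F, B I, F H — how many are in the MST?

Sort edges by weight, then run Kruskal:
A I (2): add — endpoints in different components.
C G (10): add — endpoints in different components.
D E (12): add — endpoints in different components.
D I (13): add — endpoints in different components.
F I (15): add — endpoints in different components.
G I (16): add — endpoints in different components.
B D (19): add — endpoints in different components.
E G (20): skip — E and G already connected.
B F (21): skip — B and F already connected.
B I (22): skip — B and I already connected.
F H (24): add — endpoints in different components.
MST edge set: {A I, C G, D E, D I, F I, G I, B D, F H}.
Of the listed edges, {F I, G I, F H} are in the MST → 3.

3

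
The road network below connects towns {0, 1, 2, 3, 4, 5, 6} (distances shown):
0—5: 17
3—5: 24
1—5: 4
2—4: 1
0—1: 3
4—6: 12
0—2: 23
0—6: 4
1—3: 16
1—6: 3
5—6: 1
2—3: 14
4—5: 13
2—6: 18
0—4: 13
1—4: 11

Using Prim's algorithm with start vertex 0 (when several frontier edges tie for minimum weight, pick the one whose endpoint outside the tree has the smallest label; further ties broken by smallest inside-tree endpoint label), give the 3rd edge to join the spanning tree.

5-6

Grow the tree from 0 using Prim:
Step 1: cheapest edge leaving the tree is 0—1 (3); add 1.
Step 2: cheapest edge leaving the tree is 1—6 (3); add 6.
Step 3: cheapest edge leaving the tree is 5—6 (1); add 5.
Step 4: cheapest edge leaving the tree is 1—4 (11); add 4.
Step 5: cheapest edge leaving the tree is 2—4 (1); add 2.
Step 6: cheapest edge leaving the tree is 2—3 (14); add 3.
The 3rd edge added is 5—6.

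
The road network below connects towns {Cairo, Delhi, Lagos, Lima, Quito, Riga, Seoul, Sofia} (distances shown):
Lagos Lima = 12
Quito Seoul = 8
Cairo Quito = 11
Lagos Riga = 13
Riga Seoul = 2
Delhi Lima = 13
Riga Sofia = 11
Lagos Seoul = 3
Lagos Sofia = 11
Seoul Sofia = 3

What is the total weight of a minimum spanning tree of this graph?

Kruskal: consider edges lightest-first.
Riga Seoul (2): add — endpoints in different components.
Lagos Seoul (3): add — endpoints in different components.
Seoul Sofia (3): add — endpoints in different components.
Quito Seoul (8): add — endpoints in different components.
Cairo Quito (11): add — endpoints in different components.
Lagos Sofia (11): skip — Sofia and Lagos already connected.
Riga Sofia (11): skip — Riga and Sofia already connected.
Lagos Lima (12): add — endpoints in different components.
Delhi Lima (13): add — endpoints in different components.
MST edges: Riga Seoul, Lagos Seoul, Seoul Sofia, Quito Seoul, Cairo Quito, Lagos Lima, Delhi Lima; total weight 2+3+3+8+11+12+13 = 52.

52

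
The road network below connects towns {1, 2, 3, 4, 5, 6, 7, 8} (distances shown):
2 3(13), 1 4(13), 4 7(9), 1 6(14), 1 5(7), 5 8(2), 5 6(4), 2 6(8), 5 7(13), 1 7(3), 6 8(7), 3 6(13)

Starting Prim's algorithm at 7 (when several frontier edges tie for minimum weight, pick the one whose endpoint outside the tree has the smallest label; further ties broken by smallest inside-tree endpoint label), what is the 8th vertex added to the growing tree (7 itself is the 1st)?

Grow the tree from 7 using Prim:
Step 1: frontier [1 7 3, 4 7 9, 5 7 13] → take 1 7 (3); add 1.
Step 2: frontier [1 5 7, 1 4 13, 1 6 14, 4 7 9, 5 7 13] → take 1 5 (7); add 5.
Step 3: frontier [1 4 13, 1 6 14, 5 8 2, 5 6 4, 4 7 9] → take 5 8 (2); add 8.
Step 4: frontier [1 4 13, 1 6 14, 5 6 4, 4 7 9, 6 8 7] → take 5 6 (4); add 6.
Step 5: frontier [1 4 13, 2 6 8, 3 6 13, 4 7 9] → take 2 6 (8); add 2.
Step 6: frontier [1 4 13, 2 3 13, 3 6 13, 4 7 9] → take 4 7 (9); add 4.
Step 7: frontier [2 3 13, 3 6 13] → take 2 3 (13); add 3.
Vertex order: 7, 1, 5, 8, 6, 2, 4, 3. The 8th vertex is 3.

3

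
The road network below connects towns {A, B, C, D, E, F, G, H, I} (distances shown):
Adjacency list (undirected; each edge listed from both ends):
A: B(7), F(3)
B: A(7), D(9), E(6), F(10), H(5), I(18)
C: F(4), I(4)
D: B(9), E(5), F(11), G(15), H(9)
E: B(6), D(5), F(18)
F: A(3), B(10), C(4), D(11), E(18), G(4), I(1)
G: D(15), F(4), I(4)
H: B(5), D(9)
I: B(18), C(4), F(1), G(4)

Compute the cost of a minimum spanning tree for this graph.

Grow the tree from H using Prim:
Step 1: cheapest edge leaving the tree is B H (5); add B.
Step 2: cheapest edge leaving the tree is B E (6); add E.
Step 3: cheapest edge leaving the tree is D E (5); add D.
Step 4: cheapest edge leaving the tree is A B (7); add A.
Step 5: cheapest edge leaving the tree is A F (3); add F.
Step 6: cheapest edge leaving the tree is F I (1); add I.
Step 7: cheapest edge leaving the tree is C F (4); add C.
Step 8: cheapest edge leaving the tree is F G (4); add G.
MST edges: B H, B E, D E, A B, A F, F I, C F, F G; total weight 5+6+5+7+3+1+4+4 = 35.

35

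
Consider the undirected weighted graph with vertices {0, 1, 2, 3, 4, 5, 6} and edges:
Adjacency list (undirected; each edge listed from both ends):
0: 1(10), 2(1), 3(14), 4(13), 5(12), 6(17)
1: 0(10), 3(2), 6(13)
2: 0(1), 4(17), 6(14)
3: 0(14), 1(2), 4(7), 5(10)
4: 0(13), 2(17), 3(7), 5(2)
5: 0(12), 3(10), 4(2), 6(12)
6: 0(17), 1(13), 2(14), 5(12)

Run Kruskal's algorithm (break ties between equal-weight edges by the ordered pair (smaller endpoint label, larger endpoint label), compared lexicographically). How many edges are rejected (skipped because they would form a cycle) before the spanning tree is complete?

2

Kruskal's algorithm — process edges by increasing weight (ties by edge label):
0–2 (1): add — endpoints in different components.
1–3 (2): add — endpoints in different components.
4–5 (2): add — endpoints in different components.
3–4 (7): add — endpoints in different components.
0–1 (10): add — endpoints in different components.
3–5 (10): skip — 3 and 5 already connected.
0–5 (12): skip — 0 and 5 already connected.
5–6 (12): add — endpoints in different components.
Edges rejected before the tree was complete: 2.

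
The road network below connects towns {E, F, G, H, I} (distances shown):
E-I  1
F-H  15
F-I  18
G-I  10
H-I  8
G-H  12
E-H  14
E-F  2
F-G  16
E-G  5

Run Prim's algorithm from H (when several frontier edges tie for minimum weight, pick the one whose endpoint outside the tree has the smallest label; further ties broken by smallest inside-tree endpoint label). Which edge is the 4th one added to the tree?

Prim's algorithm from H:
Step 1: cheapest edge leaving the tree is H-I (8); add I.
Step 2: cheapest edge leaving the tree is E-I (1); add E.
Step 3: cheapest edge leaving the tree is E-F (2); add F.
Step 4: cheapest edge leaving the tree is E-G (5); add G.
The 4th edge added is E-G.

E-G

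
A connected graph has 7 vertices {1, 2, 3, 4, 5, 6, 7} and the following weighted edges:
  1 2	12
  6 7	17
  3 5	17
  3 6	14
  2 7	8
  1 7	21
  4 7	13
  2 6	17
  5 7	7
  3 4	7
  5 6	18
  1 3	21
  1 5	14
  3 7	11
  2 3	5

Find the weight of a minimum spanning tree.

Grow the tree from 3 using Prim:
Step 1: cheapest edge leaving the tree is 2 3 (5); add 2.
Step 2: cheapest edge leaving the tree is 3 4 (7); add 4.
Step 3: cheapest edge leaving the tree is 2 7 (8); add 7.
Step 4: cheapest edge leaving the tree is 5 7 (7); add 5.
Step 5: cheapest edge leaving the tree is 1 2 (12); add 1.
Step 6: cheapest edge leaving the tree is 3 6 (14); add 6.
MST edges: 2 3, 3 4, 2 7, 5 7, 1 2, 3 6; total weight 5+7+8+7+12+14 = 53.

53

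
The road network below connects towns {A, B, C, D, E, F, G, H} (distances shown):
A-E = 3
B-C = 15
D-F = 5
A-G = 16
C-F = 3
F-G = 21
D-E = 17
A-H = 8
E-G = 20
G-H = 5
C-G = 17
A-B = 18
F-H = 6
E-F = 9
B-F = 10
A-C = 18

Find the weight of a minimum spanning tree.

40

Kruskal's algorithm — process edges by increasing weight (ties by edge label):
A-E (3): add — endpoints in different components.
C-F (3): add — endpoints in different components.
D-F (5): add — endpoints in different components.
G-H (5): add — endpoints in different components.
F-H (6): add — endpoints in different components.
A-H (8): add — endpoints in different components.
E-F (9): skip — E and F already connected.
B-F (10): add — endpoints in different components.
MST edges: A-E, C-F, D-F, G-H, F-H, A-H, B-F; total weight 3+3+5+5+6+8+10 = 40.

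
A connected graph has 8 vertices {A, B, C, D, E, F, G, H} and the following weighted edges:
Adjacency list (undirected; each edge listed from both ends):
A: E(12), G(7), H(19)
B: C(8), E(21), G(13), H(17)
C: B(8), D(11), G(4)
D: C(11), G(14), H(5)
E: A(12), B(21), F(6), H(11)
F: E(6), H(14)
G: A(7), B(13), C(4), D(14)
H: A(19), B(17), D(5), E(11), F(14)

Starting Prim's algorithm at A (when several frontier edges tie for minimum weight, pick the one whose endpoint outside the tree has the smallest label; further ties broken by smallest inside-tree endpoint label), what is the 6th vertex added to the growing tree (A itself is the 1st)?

Prim's algorithm from A:
Step 1: frontier [A-G 7, A-E 12, A-H 19] → take A-G (7); add G.
Step 2: frontier [A-E 12, A-H 19, C-G 4, B-G 13, D-G 14] → take C-G (4); add C.
Step 3: frontier [A-E 12, A-H 19, B-C 8, C-D 11, B-G 13, D-G 14] → take B-C (8); add B.
Step 4: frontier [A-E 12, A-H 19, B-H 17, B-E 21, C-D 11, D-G 14] → take C-D (11); add D.
Step 5: frontier [A-E 12, A-H 19, B-H 17, B-E 21, D-H 5] → take D-H (5); add H.
Step 6: frontier [A-E 12, B-E 21, E-H 11, F-H 14] → take E-H (11); add E.
Step 7: frontier [E-F 6, F-H 14] → take E-F (6); add F.
Vertex order: A, G, C, B, D, H, E, F. The 6th vertex is H.

H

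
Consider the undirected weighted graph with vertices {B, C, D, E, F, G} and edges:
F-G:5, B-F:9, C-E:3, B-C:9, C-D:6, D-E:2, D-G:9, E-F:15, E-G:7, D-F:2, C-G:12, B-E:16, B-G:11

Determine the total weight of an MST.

21

Sort edges by weight, then run Kruskal:
D-E (2): add — endpoints in different components.
D-F (2): add — endpoints in different components.
C-E (3): add — endpoints in different components.
F-G (5): add — endpoints in different components.
C-D (6): skip — C and D already connected.
E-G (7): skip — E and G already connected.
B-C (9): add — endpoints in different components.
MST edges: D-E, D-F, C-E, F-G, B-C; total weight 2+2+3+5+9 = 21.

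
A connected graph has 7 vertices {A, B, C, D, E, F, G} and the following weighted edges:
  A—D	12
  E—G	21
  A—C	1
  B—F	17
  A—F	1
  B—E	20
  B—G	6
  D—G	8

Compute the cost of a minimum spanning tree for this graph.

48

Prim, starting at F.
Step 1: frontier [A—F 1, B—F 17] → take A—F (1); add A.
Step 2: frontier [A—C 1, A—D 12, B—F 17] → take A—C (1); add C.
Step 3: frontier [A—D 12, B—F 17] → take A—D (12); add D.
Step 4: frontier [D—G 8, B—F 17] → take D—G (8); add G.
Step 5: frontier [B—F 17, B—G 6, E—G 21] → take B—G (6); add B.
Step 6: frontier [B—E 20, E—G 21] → take B—E (20); add E.
MST edges: A—F, A—C, A—D, D—G, B—G, B—E; total weight 1+1+12+8+6+20 = 48.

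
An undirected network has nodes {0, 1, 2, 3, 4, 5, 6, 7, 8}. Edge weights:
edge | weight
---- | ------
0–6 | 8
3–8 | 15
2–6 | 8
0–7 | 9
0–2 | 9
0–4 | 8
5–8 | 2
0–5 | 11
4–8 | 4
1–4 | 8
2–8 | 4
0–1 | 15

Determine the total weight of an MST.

Sort edges by weight, then run Kruskal:
5–8 (2): add — endpoints in different components.
2–8 (4): add — endpoints in different components.
4–8 (4): add — endpoints in different components.
0–4 (8): add — endpoints in different components.
0–6 (8): add — endpoints in different components.
1–4 (8): add — endpoints in different components.
2–6 (8): skip — 2 and 6 already connected.
0–2 (9): skip — 0 and 2 already connected.
0–7 (9): add — endpoints in different components.
0–5 (11): skip — 0 and 5 already connected.
0–1 (15): skip — 0 and 1 already connected.
3–8 (15): add — endpoints in different components.
MST edges: 5–8, 2–8, 4–8, 0–4, 0–6, 1–4, 0–7, 3–8; total weight 2+4+4+8+8+8+9+15 = 58.

58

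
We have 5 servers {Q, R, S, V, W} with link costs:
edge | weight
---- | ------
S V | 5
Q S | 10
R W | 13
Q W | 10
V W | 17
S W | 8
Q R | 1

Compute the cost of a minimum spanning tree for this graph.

Grow the tree from Q using Prim:
Step 1: frontier [Q R 1, Q S 10, Q W 10] → take Q R (1); add R.
Step 2: frontier [Q S 10, Q W 10, R W 13] → take Q S (10); add S.
Step 3: frontier [Q W 10, R W 13, S V 5, S W 8] → take S V (5); add V.
Step 4: frontier [Q W 10, R W 13, S W 8, V W 17] → take S W (8); add W.
MST edges: Q R, Q S, S V, S W; total weight 1+10+5+8 = 24.

24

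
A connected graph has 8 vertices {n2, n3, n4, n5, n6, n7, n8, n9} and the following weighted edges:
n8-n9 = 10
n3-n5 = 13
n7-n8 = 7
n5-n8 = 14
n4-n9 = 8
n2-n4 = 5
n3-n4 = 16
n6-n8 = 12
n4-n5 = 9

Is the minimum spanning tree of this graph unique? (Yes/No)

Kruskal's algorithm — process edges by increasing weight (ties by edge label):
n2-n4 (5): add — endpoints in different components.
n7-n8 (7): add — endpoints in different components.
n4-n9 (8): add — endpoints in different components.
n4-n5 (9): add — endpoints in different components.
n8-n9 (10): add — endpoints in different components.
n6-n8 (12): add — endpoints in different components.
n3-n5 (13): add — endpoints in different components.
Every non-tree edge has weight strictly greater than the heaviest edge on the tree path between its endpoints, so the MST is unique.

Yes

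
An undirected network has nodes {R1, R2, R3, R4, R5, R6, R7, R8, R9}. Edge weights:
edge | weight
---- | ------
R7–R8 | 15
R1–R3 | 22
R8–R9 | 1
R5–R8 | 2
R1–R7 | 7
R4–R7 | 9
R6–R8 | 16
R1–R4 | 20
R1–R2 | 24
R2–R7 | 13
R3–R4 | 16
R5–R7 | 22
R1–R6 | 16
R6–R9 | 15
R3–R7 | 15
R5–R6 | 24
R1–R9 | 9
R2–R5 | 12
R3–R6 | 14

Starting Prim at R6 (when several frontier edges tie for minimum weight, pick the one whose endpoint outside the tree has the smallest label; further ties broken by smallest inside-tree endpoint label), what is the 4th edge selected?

R4-R7

Prim's algorithm from R6:
Step 1: cheapest edge leaving the tree is R3–R6 (14); add R3.
Step 2: cheapest edge leaving the tree is R3–R7 (15); add R7.
Step 3: cheapest edge leaving the tree is R1–R7 (7); add R1.
Step 4: cheapest edge leaving the tree is R4–R7 (9); add R4.
Step 5: cheapest edge leaving the tree is R1–R9 (9); add R9.
Step 6: cheapest edge leaving the tree is R8–R9 (1); add R8.
Step 7: cheapest edge leaving the tree is R5–R8 (2); add R5.
Step 8: cheapest edge leaving the tree is R2–R5 (12); add R2.
The 4th edge added is R4–R7.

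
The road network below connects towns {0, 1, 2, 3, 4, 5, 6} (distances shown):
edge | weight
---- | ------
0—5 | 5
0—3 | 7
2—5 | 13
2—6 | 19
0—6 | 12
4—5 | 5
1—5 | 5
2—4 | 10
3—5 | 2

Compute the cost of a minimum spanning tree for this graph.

Kruskal: consider edges lightest-first.
3—5 (2): add — endpoints in different components.
0—5 (5): add — endpoints in different components.
1—5 (5): add — endpoints in different components.
4—5 (5): add — endpoints in different components.
0—3 (7): skip — 0 and 3 already connected.
2—4 (10): add — endpoints in different components.
0—6 (12): add — endpoints in different components.
MST edges: 3—5, 0—5, 1—5, 4—5, 2—4, 0—6; total weight 2+5+5+5+10+12 = 39.

39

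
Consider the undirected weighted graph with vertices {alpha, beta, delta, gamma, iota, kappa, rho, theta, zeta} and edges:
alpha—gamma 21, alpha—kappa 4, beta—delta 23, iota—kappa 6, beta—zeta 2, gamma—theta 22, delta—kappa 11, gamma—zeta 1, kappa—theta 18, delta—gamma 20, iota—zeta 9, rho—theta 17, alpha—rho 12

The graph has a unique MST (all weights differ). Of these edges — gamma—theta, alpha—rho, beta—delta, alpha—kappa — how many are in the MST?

2

Kruskal's algorithm — process edges by increasing weight (ties by edge label):
gamma—zeta (1): add — endpoints in different components.
beta—zeta (2): add — endpoints in different components.
alpha—kappa (4): add — endpoints in different components.
iota—kappa (6): add — endpoints in different components.
iota—zeta (9): add — endpoints in different components.
delta—kappa (11): add — endpoints in different components.
alpha—rho (12): add — endpoints in different components.
rho—theta (17): add — endpoints in different components.
MST edge set: {gamma—zeta, beta—zeta, alpha—kappa, iota—kappa, iota—zeta, delta—kappa, alpha—rho, rho—theta}.
Of the listed edges, {alpha—rho, alpha—kappa} are in the MST → 2.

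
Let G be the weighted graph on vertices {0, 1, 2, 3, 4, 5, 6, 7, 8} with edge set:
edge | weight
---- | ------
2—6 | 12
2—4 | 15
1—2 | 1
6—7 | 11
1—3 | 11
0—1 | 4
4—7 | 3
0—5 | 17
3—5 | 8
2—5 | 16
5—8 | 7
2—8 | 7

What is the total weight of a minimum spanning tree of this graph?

53

Prim's algorithm from 7:
Step 1: cheapest edge leaving the tree is 4—7 (3); add 4.
Step 2: cheapest edge leaving the tree is 6—7 (11); add 6.
Step 3: cheapest edge leaving the tree is 2—6 (12); add 2.
Step 4: cheapest edge leaving the tree is 1—2 (1); add 1.
Step 5: cheapest edge leaving the tree is 0—1 (4); add 0.
Step 6: cheapest edge leaving the tree is 2—8 (7); add 8.
Step 7: cheapest edge leaving the tree is 5—8 (7); add 5.
Step 8: cheapest edge leaving the tree is 3—5 (8); add 3.
MST edges: 4—7, 6—7, 2—6, 1—2, 0—1, 2—8, 5—8, 3—5; total weight 3+11+12+1+4+7+7+8 = 53.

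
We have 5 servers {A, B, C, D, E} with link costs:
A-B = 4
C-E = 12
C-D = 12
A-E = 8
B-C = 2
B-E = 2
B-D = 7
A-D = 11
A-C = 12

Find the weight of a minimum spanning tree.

Grow the tree from E using Prim:
Step 1: cheapest edge leaving the tree is B-E (2); add B.
Step 2: cheapest edge leaving the tree is B-C (2); add C.
Step 3: cheapest edge leaving the tree is A-B (4); add A.
Step 4: cheapest edge leaving the tree is B-D (7); add D.
MST edges: B-E, B-C, A-B, B-D; total weight 2+2+4+7 = 15.

15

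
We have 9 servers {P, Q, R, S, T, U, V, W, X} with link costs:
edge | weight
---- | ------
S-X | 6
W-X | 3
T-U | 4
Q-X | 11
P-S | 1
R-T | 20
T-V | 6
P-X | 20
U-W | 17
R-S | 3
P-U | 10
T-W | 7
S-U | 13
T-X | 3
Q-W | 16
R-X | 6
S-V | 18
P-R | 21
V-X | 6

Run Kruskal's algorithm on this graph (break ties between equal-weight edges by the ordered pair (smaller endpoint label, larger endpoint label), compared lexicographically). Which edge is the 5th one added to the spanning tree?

Kruskal: consider edges lightest-first.
P-S (1): add — endpoints in different components.
R-S (3): add — endpoints in different components.
T-X (3): add — endpoints in different components.
W-X (3): add — endpoints in different components.
T-U (4): add — endpoints in different components.
R-X (6): add — endpoints in different components.
S-X (6): skip — S and X already connected.
T-V (6): add — endpoints in different components.
V-X (6): skip — V and X already connected.
T-W (7): skip — W and T already connected.
P-U (10): skip — P and U already connected.
Q-X (11): add — endpoints in different components.
The 5th edge added is T-U.

T-U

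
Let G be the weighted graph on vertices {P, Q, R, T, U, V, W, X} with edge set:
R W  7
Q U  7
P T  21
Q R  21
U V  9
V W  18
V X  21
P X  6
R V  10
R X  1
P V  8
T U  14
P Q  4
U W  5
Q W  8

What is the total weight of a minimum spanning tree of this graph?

Prim's algorithm from P:
Step 1: cheapest edge leaving the tree is P Q (4); add Q.
Step 2: cheapest edge leaving the tree is P X (6); add X.
Step 3: cheapest edge leaving the tree is R X (1); add R.
Step 4: cheapest edge leaving the tree is Q U (7); add U.
Step 5: cheapest edge leaving the tree is U W (5); add W.
Step 6: cheapest edge leaving the tree is P V (8); add V.
Step 7: cheapest edge leaving the tree is T U (14); add T.
MST edges: P Q, P X, R X, Q U, U W, P V, T U; total weight 4+6+1+7+5+8+14 = 45.

45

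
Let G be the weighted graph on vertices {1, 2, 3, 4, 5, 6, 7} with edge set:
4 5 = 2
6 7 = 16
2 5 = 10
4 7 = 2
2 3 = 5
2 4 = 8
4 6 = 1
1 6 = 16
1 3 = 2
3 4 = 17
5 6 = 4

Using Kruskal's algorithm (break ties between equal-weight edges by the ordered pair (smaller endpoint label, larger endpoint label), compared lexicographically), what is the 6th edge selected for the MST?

Kruskal: consider edges lightest-first.
4 6 (1): add — endpoints in different components.
1 3 (2): add — endpoints in different components.
4 5 (2): add — endpoints in different components.
4 7 (2): add — endpoints in different components.
5 6 (4): skip — 5 and 6 already connected.
2 3 (5): add — endpoints in different components.
2 4 (8): add — endpoints in different components.
The 6th edge added is 2 4.

2-4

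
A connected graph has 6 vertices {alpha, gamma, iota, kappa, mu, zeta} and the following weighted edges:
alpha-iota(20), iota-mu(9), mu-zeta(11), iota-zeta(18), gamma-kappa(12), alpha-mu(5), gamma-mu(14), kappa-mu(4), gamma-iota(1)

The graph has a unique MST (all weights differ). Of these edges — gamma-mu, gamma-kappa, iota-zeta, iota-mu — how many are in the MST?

Sort edges by weight, then run Kruskal:
gamma-iota (1): add — endpoints in different components.
kappa-mu (4): add — endpoints in different components.
alpha-mu (5): add — endpoints in different components.
iota-mu (9): add — endpoints in different components.
mu-zeta (11): add — endpoints in different components.
MST edge set: {gamma-iota, kappa-mu, alpha-mu, iota-mu, mu-zeta}.
Of the listed edges, {iota-mu} are in the MST → 1.

1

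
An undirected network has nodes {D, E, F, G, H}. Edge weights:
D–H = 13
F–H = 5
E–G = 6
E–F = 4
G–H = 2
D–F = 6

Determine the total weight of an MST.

17

Kruskal's algorithm — process edges by increasing weight (ties by edge label):
G–H (2): add — endpoints in different components.
E–F (4): add — endpoints in different components.
F–H (5): add — endpoints in different components.
D–F (6): add — endpoints in different components.
MST edges: G–H, E–F, F–H, D–F; total weight 2+4+5+6 = 17.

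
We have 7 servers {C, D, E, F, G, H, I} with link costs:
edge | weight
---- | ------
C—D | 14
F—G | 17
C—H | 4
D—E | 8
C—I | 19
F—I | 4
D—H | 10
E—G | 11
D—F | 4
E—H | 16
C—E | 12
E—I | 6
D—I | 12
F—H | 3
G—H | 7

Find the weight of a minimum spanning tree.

28

Prim, starting at F.
Step 1: cheapest edge leaving the tree is F—H (3); add H.
Step 2: cheapest edge leaving the tree is C—H (4); add C.
Step 3: cheapest edge leaving the tree is D—F (4); add D.
Step 4: cheapest edge leaving the tree is F—I (4); add I.
Step 5: cheapest edge leaving the tree is E—I (6); add E.
Step 6: cheapest edge leaving the tree is G—H (7); add G.
MST edges: F—H, C—H, D—F, F—I, E—I, G—H; total weight 3+4+4+4+6+7 = 28.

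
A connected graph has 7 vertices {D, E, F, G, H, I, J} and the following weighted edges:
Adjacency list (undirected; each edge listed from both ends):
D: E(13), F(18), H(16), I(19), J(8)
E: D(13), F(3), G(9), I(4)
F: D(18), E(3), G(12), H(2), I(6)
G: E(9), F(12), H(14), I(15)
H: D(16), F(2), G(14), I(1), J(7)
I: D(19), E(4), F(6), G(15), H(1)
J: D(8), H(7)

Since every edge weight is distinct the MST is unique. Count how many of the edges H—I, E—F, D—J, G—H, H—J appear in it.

4

Kruskal: consider edges lightest-first.
H—I (1): add — endpoints in different components.
F—H (2): add — endpoints in different components.
E—F (3): add — endpoints in different components.
E—I (4): skip — E and I already connected.
F—I (6): skip — F and I already connected.
H—J (7): add — endpoints in different components.
D—J (8): add — endpoints in different components.
E—G (9): add — endpoints in different components.
MST edge set: {H—I, F—H, E—F, H—J, D—J, E—G}.
Of the listed edges, {H—I, E—F, D—J, H—J} are in the MST → 4.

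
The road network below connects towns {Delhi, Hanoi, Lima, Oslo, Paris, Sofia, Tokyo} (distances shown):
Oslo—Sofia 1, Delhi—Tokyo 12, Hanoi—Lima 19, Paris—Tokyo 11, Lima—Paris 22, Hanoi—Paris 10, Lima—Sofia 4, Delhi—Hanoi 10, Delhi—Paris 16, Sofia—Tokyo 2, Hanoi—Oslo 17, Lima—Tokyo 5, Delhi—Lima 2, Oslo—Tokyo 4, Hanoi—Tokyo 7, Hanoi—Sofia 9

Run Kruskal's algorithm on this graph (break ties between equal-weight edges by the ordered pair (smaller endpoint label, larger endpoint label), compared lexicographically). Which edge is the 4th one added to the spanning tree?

Sort edges by weight, then run Kruskal:
Oslo—Sofia (1): add. Components now {Lima} {Tokyo} {Oslo,Sofia} {Paris} {Delhi} {Hanoi}
Delhi—Lima (2): add. Components now {Delhi,Lima} {Tokyo} {Oslo,Sofia} {Paris} {Hanoi}
Sofia—Tokyo (2): add. Components now {Delhi,Lima} {Oslo,Sofia,Tokyo} {Paris} {Hanoi}
Lima—Sofia (4): add. Components now {Delhi,Lima,Oslo,Sofia,Tokyo} {Paris} {Hanoi}
Oslo—Tokyo (4): skip — Tokyo and Oslo already connected.
Lima—Tokyo (5): skip — Lima and Tokyo already connected.
Hanoi—Tokyo (7): add. Components now {Delhi,Hanoi,Lima,Oslo,Sofia,Tokyo} {Paris}
Hanoi—Sofia (9): skip — Sofia and Hanoi already connected.
Delhi—Hanoi (10): skip — Delhi and Hanoi already connected.
Hanoi—Paris (10): add. Components now {Delhi,Hanoi,Lima,Oslo,Paris,Sofia,Tokyo}
The 4th edge added is Lima—Sofia.

Lima-Sofia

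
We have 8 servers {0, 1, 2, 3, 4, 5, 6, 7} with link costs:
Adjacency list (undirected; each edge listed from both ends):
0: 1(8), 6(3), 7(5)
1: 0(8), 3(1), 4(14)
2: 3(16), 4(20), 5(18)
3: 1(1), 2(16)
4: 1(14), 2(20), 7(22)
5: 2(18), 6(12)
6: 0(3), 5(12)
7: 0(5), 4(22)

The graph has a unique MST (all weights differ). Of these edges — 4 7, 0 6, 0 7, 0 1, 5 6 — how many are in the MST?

4

Kruskal: consider edges lightest-first.
1 3 (1): add — endpoints in different components.
0 6 (3): add — endpoints in different components.
0 7 (5): add — endpoints in different components.
0 1 (8): add — endpoints in different components.
5 6 (12): add — endpoints in different components.
1 4 (14): add — endpoints in different components.
2 3 (16): add — endpoints in different components.
MST edge set: {1 3, 0 6, 0 7, 0 1, 5 6, 1 4, 2 3}.
Of the listed edges, {0 6, 0 7, 0 1, 5 6} are in the MST → 4.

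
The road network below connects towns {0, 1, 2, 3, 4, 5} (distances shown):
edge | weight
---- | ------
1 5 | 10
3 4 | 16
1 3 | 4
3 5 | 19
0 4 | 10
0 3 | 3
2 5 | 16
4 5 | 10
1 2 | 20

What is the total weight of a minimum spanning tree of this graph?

43

Prim's algorithm from 4:
Step 1: cheapest edge leaving the tree is 0 4 (10); add 0.
Step 2: cheapest edge leaving the tree is 0 3 (3); add 3.
Step 3: cheapest edge leaving the tree is 1 3 (4); add 1.
Step 4: cheapest edge leaving the tree is 1 5 (10); add 5.
Step 5: cheapest edge leaving the tree is 2 5 (16); add 2.
MST edges: 0 4, 0 3, 1 3, 1 5, 2 5; total weight 10+3+4+10+16 = 43.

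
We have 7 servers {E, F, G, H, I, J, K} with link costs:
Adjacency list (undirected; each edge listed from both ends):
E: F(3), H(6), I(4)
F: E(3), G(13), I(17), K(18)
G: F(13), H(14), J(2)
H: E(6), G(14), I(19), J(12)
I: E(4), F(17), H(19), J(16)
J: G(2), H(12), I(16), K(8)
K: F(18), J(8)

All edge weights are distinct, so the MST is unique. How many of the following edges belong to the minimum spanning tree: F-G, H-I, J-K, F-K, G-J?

2

Kruskal: consider edges lightest-first.
G-J (2): add — endpoints in different components.
E-F (3): add — endpoints in different components.
E-I (4): add — endpoints in different components.
E-H (6): add — endpoints in different components.
J-K (8): add — endpoints in different components.
H-J (12): add — endpoints in different components.
MST edge set: {G-J, E-F, E-I, E-H, J-K, H-J}.
Of the listed edges, {J-K, G-J} are in the MST → 2.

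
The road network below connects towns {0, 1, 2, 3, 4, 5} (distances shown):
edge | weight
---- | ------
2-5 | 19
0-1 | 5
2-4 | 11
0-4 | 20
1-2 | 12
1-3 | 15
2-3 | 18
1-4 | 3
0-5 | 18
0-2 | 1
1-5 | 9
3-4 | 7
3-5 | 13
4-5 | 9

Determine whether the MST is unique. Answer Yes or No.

Sort edges by weight, then run Kruskal:
0-2 (1): add — endpoints in different components.
1-4 (3): add — endpoints in different components.
0-1 (5): add — endpoints in different components.
3-4 (7): add — endpoints in different components.
1-5 (9): add — endpoints in different components.
Non-tree edge 4-5 has weight 9, equal to the heaviest edge on its tree cycle — swapping gives another MST of the same weight. Not unique.

No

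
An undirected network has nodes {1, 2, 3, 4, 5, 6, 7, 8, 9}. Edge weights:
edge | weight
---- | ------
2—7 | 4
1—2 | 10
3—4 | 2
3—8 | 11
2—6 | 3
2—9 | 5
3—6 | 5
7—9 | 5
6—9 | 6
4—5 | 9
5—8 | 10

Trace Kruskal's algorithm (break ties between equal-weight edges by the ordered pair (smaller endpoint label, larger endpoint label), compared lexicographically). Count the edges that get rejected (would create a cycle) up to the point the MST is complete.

Sort edges by weight, then run Kruskal:
3—4 (2): add — endpoints in different components.
2—6 (3): add — endpoints in different components.
2—7 (4): add — endpoints in different components.
2—9 (5): add — endpoints in different components.
3—6 (5): add — endpoints in different components.
7—9 (5): skip — 7 and 9 already connected.
6—9 (6): skip — 6 and 9 already connected.
4—5 (9): add — endpoints in different components.
1—2 (10): add — endpoints in different components.
5—8 (10): add — endpoints in different components.
Edges rejected before the tree was complete: 2.

2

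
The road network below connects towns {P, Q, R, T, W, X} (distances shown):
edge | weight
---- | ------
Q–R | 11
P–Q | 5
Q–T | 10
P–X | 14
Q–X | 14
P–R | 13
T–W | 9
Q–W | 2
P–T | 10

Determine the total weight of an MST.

Prim, starting at X.
Step 1: cheapest edge leaving the tree is P–X (14); add P.
Step 2: cheapest edge leaving the tree is P–Q (5); add Q.
Step 3: cheapest edge leaving the tree is Q–W (2); add W.
Step 4: cheapest edge leaving the tree is T–W (9); add T.
Step 5: cheapest edge leaving the tree is Q–R (11); add R.
MST edges: P–X, P–Q, Q–W, T–W, Q–R; total weight 14+5+2+9+11 = 41.

41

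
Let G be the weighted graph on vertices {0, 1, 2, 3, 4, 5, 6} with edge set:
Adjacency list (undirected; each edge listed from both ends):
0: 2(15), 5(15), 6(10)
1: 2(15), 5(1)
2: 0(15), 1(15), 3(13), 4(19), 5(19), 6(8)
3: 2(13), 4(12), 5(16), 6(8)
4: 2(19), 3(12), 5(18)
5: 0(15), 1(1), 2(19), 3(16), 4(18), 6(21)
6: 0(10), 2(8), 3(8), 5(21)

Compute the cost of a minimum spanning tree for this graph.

54

Sort edges by weight, then run Kruskal:
1 5 (1): add — endpoints in different components.
2 6 (8): add — endpoints in different components.
3 6 (8): add — endpoints in different components.
0 6 (10): add — endpoints in different components.
3 4 (12): add — endpoints in different components.
2 3 (13): skip — 2 and 3 already connected.
0 2 (15): skip — 0 and 2 already connected.
0 5 (15): add — endpoints in different components.
MST edges: 1 5, 2 6, 3 6, 0 6, 3 4, 0 5; total weight 1+8+8+10+12+15 = 54.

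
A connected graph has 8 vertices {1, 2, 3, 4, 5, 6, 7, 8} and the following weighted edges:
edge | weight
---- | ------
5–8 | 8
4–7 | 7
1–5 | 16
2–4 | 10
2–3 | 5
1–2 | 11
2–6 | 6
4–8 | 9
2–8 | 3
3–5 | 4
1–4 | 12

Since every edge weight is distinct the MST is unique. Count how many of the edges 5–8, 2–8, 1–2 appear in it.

Sort edges by weight, then run Kruskal:
2–8 (3): add — endpoints in different components.
3–5 (4): add — endpoints in different components.
2–3 (5): add — endpoints in different components.
2–6 (6): add — endpoints in different components.
4–7 (7): add — endpoints in different components.
5–8 (8): skip — 5 and 8 already connected.
4–8 (9): add — endpoints in different components.
2–4 (10): skip — 2 and 4 already connected.
1–2 (11): add — endpoints in different components.
MST edge set: {2–8, 3–5, 2–3, 2–6, 4–7, 4–8, 1–2}.
Of the listed edges, {2–8, 1–2} are in the MST → 2.

2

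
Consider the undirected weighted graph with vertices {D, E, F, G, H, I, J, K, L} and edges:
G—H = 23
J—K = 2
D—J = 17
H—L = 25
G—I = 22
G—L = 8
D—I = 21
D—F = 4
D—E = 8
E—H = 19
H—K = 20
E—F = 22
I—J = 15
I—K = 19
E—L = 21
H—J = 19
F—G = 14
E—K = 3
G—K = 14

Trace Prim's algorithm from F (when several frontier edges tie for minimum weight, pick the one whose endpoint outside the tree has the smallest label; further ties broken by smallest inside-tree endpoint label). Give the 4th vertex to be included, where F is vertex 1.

Prim's algorithm from F:
Step 1: cheapest edge leaving the tree is D—F (4); add D.
Step 2: cheapest edge leaving the tree is D—E (8); add E.
Step 3: cheapest edge leaving the tree is E—K (3); add K.
Step 4: cheapest edge leaving the tree is J—K (2); add J.
Step 5: cheapest edge leaving the tree is F—G (14); add G.
Step 6: cheapest edge leaving the tree is G—L (8); add L.
Step 7: cheapest edge leaving the tree is I—J (15); add I.
Step 8: cheapest edge leaving the tree is E—H (19); add H.
Vertex order: F, D, E, K, J, G, L, I, H. The 4th vertex is K.

K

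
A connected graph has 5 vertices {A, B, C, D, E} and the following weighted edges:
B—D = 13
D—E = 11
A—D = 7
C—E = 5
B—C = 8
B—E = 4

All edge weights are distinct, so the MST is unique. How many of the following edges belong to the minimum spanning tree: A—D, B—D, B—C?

Kruskal's algorithm — process edges by increasing weight (ties by edge label):
B—E (4): add — endpoints in different components.
C—E (5): add — endpoints in different components.
A—D (7): add — endpoints in different components.
B—C (8): skip — B and C already connected.
D—E (11): add — endpoints in different components.
MST edge set: {B—E, C—E, A—D, D—E}.
Of the listed edges, {A—D} are in the MST → 1.

1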